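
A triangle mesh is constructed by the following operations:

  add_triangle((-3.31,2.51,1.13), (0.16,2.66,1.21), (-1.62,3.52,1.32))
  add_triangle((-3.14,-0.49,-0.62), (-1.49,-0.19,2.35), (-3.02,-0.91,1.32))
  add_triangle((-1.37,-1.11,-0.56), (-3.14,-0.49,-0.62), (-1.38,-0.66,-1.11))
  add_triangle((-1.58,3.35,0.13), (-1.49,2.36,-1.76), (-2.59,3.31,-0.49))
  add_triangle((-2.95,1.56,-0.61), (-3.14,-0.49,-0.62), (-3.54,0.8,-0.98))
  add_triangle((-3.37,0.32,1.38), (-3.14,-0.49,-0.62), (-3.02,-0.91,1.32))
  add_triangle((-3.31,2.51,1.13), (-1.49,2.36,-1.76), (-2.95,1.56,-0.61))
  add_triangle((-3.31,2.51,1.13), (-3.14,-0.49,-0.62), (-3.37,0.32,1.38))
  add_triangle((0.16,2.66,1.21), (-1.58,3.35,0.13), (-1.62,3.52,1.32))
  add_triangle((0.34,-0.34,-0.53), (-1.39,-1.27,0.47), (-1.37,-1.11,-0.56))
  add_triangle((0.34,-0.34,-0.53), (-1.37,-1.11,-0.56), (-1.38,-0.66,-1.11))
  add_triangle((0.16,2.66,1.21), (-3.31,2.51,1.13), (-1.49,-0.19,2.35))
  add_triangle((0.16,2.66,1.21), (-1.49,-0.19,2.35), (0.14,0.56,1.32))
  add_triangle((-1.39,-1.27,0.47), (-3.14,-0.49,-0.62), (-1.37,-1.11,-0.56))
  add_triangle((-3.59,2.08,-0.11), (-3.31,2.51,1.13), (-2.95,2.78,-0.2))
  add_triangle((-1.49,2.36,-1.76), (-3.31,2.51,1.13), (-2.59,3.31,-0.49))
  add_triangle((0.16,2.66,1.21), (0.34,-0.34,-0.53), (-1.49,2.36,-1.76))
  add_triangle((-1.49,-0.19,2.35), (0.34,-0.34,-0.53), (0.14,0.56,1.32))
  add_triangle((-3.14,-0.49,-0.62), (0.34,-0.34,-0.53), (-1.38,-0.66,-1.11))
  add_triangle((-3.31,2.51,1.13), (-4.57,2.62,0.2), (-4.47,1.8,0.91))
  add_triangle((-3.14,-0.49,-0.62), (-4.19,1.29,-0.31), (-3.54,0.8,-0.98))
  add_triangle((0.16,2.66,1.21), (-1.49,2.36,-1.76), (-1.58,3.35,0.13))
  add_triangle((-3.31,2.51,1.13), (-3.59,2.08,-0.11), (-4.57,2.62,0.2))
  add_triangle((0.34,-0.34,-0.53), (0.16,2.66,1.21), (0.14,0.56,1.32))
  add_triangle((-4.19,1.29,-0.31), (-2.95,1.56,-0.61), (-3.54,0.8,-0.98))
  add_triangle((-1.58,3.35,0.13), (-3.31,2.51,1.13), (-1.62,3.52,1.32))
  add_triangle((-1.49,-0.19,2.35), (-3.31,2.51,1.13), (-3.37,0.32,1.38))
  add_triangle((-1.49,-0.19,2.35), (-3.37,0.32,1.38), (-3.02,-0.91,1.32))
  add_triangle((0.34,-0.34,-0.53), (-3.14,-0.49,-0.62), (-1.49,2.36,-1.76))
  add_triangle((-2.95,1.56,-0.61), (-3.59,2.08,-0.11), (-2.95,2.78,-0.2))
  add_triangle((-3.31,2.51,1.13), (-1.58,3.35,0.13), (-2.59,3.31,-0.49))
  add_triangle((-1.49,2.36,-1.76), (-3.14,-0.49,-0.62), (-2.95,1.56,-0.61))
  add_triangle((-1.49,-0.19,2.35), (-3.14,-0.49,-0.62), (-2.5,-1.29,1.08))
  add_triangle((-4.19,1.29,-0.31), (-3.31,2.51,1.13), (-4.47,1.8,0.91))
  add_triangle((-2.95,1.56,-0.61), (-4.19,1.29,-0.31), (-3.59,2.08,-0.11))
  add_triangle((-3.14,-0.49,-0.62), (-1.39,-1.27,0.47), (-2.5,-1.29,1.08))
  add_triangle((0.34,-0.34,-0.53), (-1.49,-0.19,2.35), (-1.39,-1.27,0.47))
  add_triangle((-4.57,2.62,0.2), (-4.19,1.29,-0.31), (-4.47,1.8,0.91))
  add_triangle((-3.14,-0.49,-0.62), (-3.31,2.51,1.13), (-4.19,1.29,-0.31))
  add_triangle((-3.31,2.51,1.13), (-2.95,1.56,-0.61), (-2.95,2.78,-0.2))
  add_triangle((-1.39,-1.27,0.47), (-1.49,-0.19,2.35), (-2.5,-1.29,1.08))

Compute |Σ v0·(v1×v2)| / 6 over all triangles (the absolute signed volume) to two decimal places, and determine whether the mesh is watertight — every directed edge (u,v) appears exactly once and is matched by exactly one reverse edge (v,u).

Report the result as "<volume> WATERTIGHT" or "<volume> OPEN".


30.41 OPEN

Per-triangle v0·(v1×v2)/6:
  t1: +0.4219
  t2: -0.6497
  t3: +0.3254
  t4: +0.9335
  t5: -0.2777
  t6: +1.3179
  t7: +1.9447
  t8: +2.4501
  t9: +0.9098
  t10: +0.1679
  t11: +0.1467
  t12: +3.7461
  t13: +0.8131
  t14: +0.5087
  t15: +0.8278
  t16: +0.7520
  t17: +0.7244
  t18: +0.1475
  t19: -0.0333
  t20: +0.9055
  t21: +0.6520
  t22: +1.2295
  t23: +0.1410
  t24: +0.1879
  t25: +0.4061
  t26: +1.4280
  t27: +2.1037
  t28: +1.1540
  t29: +1.1117
  t30: +0.3427
  t31: +1.3273
  t32: +1.5125
  t33: +1.2803
  t34: -0.8849
  t35: +0.3375
  t36: +0.5167
  t37: +0.1657
  t38: +0.8917
  t39: +0.9950
  t40: -0.9352
  t41: +0.3615
Σ = +30.4070 → |volume| = 30.41

Directed edges: 123 total; 3 unmatched, e.g. (-3.59,2.08,-0.11)→(-4.57,2.62,0.2) → open.


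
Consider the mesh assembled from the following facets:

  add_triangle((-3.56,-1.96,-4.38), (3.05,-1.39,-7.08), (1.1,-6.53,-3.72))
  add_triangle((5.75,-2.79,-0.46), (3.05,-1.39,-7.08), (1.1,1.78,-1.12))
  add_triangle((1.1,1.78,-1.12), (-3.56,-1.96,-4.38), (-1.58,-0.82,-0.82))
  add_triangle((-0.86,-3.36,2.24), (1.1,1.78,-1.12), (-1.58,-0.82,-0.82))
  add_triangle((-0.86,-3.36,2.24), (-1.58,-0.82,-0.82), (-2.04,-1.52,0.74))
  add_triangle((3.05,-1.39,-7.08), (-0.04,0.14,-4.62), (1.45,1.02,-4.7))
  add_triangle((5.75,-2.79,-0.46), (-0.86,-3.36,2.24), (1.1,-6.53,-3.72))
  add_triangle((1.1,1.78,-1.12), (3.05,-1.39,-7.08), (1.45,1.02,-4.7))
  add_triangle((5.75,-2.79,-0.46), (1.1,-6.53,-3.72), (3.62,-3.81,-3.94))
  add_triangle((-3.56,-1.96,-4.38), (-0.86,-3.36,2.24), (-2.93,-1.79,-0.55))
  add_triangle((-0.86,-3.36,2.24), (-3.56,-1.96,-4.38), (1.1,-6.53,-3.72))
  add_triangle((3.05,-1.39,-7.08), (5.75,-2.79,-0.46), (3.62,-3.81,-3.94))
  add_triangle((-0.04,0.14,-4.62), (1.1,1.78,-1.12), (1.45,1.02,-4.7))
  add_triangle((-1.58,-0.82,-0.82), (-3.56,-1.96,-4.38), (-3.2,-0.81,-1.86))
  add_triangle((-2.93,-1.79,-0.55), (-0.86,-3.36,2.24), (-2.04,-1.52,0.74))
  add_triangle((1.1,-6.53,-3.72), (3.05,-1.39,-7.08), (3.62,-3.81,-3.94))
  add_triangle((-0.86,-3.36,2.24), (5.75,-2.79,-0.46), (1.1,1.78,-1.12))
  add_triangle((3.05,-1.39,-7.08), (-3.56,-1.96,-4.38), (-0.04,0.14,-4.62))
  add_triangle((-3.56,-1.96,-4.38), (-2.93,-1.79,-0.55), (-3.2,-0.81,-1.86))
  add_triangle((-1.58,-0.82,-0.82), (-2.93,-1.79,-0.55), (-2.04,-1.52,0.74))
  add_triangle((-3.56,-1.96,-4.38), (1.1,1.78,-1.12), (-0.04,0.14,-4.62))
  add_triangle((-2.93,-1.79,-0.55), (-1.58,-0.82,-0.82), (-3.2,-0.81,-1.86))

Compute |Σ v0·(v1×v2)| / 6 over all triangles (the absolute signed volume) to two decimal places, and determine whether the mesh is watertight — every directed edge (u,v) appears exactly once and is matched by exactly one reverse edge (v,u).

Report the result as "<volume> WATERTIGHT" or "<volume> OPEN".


Per-triangle v0·(v1×v2)/6:
  t1: +36.6238
  t2: +15.0688
  t3: +0.8564
  t4: -0.4420
  t5: -1.0538
  t6: +3.9442
  t7: +25.6241
  t8: +2.7719
  t9: +13.8291
  t10: +4.8859
  t11: +22.6524
  t12: +13.7674
  t13: +1.2543
  t14: -0.5732
  t15: +1.2334
  t16: +14.9587
  t17: +1.0785
  t18: +9.3651
  t19: +1.9432
  t20: +0.0097
  t21: +2.9472
  t22: -0.2033
Σ = +170.5417 → |volume| = 170.54

Directed edges: 66 total, each appears once with its reverse present → watertight.

170.54 WATERTIGHT


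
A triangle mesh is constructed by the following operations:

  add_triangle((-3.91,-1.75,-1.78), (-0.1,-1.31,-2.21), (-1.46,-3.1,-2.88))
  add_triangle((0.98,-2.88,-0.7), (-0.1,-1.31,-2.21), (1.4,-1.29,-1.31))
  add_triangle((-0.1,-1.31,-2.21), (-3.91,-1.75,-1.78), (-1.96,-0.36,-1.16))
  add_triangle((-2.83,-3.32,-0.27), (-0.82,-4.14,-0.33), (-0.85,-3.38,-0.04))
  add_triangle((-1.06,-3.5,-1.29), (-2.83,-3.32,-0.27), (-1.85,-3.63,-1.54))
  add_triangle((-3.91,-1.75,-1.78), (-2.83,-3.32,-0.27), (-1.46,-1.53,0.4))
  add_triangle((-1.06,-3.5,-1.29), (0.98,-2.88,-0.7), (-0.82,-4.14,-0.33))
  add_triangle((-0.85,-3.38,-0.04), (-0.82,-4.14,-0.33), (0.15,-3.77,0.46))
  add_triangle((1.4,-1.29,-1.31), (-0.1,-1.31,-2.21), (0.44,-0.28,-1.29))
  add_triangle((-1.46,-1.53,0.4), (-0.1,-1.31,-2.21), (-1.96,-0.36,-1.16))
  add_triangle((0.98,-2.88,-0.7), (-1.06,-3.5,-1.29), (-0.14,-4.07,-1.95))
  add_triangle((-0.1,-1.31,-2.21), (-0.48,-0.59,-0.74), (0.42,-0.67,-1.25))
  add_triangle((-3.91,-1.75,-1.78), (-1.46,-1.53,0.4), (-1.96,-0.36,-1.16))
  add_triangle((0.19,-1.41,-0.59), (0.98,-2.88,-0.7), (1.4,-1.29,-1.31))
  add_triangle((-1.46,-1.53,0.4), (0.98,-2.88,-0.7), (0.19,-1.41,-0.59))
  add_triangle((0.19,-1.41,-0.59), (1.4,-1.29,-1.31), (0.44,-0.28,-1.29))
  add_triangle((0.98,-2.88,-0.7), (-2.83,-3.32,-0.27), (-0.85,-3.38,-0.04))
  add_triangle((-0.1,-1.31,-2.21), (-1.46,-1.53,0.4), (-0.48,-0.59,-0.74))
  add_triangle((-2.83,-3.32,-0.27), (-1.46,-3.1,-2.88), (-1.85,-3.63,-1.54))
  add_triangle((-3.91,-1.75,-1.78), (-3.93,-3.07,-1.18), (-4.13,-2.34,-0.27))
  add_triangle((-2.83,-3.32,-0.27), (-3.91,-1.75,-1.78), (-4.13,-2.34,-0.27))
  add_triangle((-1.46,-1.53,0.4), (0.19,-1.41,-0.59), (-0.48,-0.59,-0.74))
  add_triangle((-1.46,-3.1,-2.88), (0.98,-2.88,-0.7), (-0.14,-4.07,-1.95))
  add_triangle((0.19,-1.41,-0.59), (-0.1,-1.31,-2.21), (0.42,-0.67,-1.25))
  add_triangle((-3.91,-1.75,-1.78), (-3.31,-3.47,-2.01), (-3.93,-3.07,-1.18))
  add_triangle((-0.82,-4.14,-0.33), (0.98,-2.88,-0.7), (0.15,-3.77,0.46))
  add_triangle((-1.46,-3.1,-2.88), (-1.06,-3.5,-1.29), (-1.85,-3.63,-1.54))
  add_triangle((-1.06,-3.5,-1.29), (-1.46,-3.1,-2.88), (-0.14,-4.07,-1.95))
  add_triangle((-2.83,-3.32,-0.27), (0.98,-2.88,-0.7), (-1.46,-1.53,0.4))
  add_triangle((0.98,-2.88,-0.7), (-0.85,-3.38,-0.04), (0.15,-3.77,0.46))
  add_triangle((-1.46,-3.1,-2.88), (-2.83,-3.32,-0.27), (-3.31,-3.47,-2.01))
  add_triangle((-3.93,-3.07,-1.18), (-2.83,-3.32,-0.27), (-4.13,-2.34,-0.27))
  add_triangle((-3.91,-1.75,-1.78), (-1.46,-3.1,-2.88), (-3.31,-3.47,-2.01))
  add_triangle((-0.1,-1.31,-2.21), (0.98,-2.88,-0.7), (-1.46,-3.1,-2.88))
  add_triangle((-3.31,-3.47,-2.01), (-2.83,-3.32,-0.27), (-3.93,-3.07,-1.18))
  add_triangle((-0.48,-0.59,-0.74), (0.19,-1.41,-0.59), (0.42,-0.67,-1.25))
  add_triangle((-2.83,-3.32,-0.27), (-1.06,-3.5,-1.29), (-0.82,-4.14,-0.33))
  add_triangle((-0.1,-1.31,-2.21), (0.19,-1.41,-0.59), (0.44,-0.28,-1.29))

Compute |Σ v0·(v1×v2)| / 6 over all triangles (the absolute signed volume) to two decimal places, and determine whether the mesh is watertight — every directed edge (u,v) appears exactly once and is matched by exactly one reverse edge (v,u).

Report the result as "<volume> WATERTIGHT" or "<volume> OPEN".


Per-triangle v0·(v1×v2)/6:
  t1: +1.6243
  t2: +1.1336
  t3: +0.9503
  t4: +0.3446
  t5: +0.6327
  t6: +0.8429
  t7: +1.2006
  t8: +0.2367
  t9: +0.3548
  t10: -1.4199
  t11: +0.7165
  t12: -0.0149
  t13: +0.2059
  t14: -0.2527
  t15: -0.3425
  t16: -0.2651
  t17: -0.9699
  t18: +0.2082
  t19: +0.9948
  t20: +1.1806
  t21: -1.8284
  t22: -0.3299
  t23: +0.3968
  t24: +0.1918
  t25: +1.2192
  t26: +1.1047
  t27: +0.6993
  t28: +1.2442
  t29: +0.9566
  t30: -0.8964
  t31: +1.6425
  t32: +1.0413
  t33: +2.0686
  t34: +1.7263
  t35: +1.0741
  t36: -0.1657
  t37: +1.5141
  t38: -0.2333
Σ = +18.7874 → |volume| = 18.79

Directed edges: 114 total, each appears once with its reverse present → watertight.

18.79 WATERTIGHT


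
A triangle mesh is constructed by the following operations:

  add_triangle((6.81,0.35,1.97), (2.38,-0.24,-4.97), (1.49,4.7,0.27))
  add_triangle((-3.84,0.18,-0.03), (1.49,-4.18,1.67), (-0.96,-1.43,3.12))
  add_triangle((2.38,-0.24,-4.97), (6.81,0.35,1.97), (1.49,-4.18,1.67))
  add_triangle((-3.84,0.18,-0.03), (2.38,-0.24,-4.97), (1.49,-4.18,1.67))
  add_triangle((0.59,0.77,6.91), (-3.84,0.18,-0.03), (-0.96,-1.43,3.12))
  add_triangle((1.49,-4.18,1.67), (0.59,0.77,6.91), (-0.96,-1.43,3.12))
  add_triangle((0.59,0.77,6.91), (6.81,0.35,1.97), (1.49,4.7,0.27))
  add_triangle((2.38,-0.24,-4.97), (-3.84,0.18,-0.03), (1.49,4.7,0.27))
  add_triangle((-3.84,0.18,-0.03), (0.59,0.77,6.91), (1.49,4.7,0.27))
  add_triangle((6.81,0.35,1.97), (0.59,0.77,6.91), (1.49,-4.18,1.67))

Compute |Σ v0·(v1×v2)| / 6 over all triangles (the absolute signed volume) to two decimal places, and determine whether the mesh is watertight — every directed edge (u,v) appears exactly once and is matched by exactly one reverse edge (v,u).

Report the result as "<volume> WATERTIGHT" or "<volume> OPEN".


Per-triangle v0·(v1×v2)/6:
  t1: +29.7596
  t2: +6.6614
  t3: +27.8469
  t4: +13.2588
  t5: +8.1153
  t6: +8.9252
  t7: +35.5004
  t8: +15.2074
  t9: +20.9482
  t10: +33.5993
Σ = +199.8225 → |volume| = 199.82

Directed edges: 30 total, each appears once with its reverse present → watertight.

199.82 WATERTIGHT


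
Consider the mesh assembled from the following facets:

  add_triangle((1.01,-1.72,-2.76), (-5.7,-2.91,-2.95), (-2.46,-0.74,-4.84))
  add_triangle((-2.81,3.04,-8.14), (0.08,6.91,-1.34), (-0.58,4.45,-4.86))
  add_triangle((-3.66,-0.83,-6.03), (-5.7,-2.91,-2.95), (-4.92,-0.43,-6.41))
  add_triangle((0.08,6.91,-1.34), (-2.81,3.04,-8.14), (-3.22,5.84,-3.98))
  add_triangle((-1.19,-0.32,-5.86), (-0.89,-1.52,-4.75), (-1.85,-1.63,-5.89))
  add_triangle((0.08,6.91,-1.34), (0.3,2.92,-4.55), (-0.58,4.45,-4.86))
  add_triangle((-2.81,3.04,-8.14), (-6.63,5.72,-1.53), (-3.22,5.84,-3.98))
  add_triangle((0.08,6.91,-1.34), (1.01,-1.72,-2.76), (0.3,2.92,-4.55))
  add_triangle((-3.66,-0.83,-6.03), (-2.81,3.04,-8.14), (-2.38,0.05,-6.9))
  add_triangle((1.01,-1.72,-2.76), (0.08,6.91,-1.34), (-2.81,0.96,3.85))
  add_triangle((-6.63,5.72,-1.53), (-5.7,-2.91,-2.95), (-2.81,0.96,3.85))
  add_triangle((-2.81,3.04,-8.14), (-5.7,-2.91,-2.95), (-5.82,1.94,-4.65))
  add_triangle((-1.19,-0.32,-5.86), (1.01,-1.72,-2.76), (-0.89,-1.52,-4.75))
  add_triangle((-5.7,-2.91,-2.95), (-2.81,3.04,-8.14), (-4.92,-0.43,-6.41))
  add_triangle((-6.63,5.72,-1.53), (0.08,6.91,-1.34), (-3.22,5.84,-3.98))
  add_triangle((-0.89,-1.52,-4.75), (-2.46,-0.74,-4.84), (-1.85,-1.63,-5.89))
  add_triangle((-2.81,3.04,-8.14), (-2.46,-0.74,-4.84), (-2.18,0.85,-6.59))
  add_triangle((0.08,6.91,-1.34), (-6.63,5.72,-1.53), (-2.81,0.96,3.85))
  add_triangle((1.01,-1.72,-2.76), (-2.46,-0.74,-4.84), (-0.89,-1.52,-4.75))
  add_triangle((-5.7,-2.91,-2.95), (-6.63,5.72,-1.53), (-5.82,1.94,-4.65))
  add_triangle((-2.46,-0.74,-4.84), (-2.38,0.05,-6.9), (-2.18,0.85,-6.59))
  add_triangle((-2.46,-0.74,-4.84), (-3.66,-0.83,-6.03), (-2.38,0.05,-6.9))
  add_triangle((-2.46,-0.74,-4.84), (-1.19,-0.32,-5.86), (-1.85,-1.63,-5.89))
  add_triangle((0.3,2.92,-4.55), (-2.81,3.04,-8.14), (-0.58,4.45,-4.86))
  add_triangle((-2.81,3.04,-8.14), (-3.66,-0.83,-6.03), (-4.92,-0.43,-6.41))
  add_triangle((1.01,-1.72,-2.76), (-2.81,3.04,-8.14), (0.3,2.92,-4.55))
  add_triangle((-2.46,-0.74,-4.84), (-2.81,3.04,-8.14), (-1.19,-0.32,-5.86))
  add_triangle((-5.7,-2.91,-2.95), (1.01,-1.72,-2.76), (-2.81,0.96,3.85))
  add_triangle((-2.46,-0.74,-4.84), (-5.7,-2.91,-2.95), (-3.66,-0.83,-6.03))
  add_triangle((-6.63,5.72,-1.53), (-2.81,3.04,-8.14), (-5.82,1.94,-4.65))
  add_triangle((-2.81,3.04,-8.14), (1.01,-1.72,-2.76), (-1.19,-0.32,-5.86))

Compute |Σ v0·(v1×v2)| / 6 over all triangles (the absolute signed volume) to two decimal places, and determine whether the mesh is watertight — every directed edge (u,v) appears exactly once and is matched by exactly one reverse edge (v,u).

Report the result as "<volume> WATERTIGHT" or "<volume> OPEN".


Per-triangle v0·(v1×v2)/6:
  t1: +9.1843
  t2: +7.6057
  t3: +4.3674
  t4: +19.2574
  t5: +0.9004
  t6: +4.1227
  t7: +23.1452
  t8: +3.7768
  t9: +5.4191
  t10: -5.2635
  t11: +41.5546
  t12: +24.2310
  t13: +1.8193
  t14: +3.2016
  t15: +20.3662
  t16: -0.1646
  t17: -2.0531
  t18: +32.4932
  t19: +0.0511
  t20: +23.0380
  t21: -0.6464
  t22: +0.6141
  t23: +1.5837
  t24: +4.8694
  t25: +5.2725
  t26: +10.2318
  t27: +5.5645
  t28: +3.7978
  t29: +1.4921
  t30: +27.7563
  t31: +3.5714
Σ = +281.1602 → |volume| = 281.16

Directed edges: 93 total; 3 unmatched, e.g. (-2.81,3.04,-8.14)→(-2.38,0.05,-6.9) → open.

281.16 OPEN


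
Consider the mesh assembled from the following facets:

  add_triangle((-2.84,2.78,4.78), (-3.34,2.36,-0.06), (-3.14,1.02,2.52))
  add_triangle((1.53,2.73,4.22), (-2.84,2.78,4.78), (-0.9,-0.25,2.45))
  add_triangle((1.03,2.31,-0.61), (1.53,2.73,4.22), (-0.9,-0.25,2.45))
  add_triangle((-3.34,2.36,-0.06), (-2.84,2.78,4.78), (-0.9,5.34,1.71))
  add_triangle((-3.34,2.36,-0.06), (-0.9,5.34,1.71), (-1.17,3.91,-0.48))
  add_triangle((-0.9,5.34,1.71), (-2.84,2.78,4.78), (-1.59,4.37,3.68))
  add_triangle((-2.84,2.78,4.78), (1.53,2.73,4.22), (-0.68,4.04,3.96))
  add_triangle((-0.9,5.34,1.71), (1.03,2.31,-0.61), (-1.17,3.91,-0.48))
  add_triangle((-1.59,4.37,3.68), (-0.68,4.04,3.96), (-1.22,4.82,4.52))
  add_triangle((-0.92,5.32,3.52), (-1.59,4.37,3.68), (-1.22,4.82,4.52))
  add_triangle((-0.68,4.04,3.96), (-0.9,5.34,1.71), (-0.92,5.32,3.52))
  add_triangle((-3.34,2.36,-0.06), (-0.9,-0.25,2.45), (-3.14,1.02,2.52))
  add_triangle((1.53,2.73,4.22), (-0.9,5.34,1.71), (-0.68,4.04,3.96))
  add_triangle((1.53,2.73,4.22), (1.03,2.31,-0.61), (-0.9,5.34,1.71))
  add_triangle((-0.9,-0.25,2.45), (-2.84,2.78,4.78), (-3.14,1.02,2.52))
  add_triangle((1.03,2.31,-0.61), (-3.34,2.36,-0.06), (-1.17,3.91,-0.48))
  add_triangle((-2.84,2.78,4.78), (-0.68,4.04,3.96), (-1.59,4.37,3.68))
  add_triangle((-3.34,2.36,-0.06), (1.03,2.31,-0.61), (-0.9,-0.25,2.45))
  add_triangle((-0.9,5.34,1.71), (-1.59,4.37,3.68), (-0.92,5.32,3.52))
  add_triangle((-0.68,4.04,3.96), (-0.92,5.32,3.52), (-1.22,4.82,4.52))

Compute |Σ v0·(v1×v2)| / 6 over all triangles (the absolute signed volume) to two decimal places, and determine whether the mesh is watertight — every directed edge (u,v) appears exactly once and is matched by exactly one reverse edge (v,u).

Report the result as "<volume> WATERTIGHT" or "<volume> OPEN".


48.46 WATERTIGHT

Per-triangle v0·(v1×v2)/6:
  t1: +4.3326
  t2: +5.5091
  t3: -1.7870
  t4: +11.9074
  t5: +4.1646
  t6: +1.8588
  t7: +5.2191
  t8: +2.8018
  t9: -0.0484
  t10: +0.7142
  t11: +0.0569
  t12: -0.3750
  t13: +4.7199
  t14: +6.6170
  t15: +2.3892
  t16: +0.3026
  t17: +2.1462
  t18: -3.8604
  t19: +1.3323
  t20: +0.4630
Σ = +48.4641 → |volume| = 48.46

Directed edges: 60 total, each appears once with its reverse present → watertight.


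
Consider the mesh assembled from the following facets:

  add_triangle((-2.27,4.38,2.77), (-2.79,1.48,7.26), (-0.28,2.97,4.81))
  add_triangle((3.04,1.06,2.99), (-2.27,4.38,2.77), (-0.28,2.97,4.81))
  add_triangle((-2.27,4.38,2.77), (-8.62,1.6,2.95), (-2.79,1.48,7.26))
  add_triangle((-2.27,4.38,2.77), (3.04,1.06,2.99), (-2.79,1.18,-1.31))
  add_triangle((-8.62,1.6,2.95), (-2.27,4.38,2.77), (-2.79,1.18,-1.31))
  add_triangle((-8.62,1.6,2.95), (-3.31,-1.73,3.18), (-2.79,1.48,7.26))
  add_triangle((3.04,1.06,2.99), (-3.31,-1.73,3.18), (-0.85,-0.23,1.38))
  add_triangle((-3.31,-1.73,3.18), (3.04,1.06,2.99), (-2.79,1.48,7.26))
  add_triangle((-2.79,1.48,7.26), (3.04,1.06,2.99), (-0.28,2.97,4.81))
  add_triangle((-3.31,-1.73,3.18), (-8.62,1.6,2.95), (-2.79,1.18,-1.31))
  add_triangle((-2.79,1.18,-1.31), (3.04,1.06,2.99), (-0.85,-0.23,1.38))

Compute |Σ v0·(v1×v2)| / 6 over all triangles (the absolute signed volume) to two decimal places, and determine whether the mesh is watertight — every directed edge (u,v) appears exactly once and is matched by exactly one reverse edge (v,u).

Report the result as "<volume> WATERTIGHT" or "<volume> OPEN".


Per-triangle v0·(v1×v2)/6:
  t1: +10.1428
  t2: +5.5494
  t3: +33.1042
  t4: +1.6990
  t5: +14.7766
  t6: +24.0663
  t7: -0.8630
  t8: +10.9168
  t9: +9.2291
  t10: +5.6807
  t11: -2.3689
Σ = +111.9330 → |volume| = 111.93

Directed edges: 33 total; 3 unmatched, e.g. (-3.31,-1.73,3.18)→(-0.85,-0.23,1.38) → open.

111.93 OPEN


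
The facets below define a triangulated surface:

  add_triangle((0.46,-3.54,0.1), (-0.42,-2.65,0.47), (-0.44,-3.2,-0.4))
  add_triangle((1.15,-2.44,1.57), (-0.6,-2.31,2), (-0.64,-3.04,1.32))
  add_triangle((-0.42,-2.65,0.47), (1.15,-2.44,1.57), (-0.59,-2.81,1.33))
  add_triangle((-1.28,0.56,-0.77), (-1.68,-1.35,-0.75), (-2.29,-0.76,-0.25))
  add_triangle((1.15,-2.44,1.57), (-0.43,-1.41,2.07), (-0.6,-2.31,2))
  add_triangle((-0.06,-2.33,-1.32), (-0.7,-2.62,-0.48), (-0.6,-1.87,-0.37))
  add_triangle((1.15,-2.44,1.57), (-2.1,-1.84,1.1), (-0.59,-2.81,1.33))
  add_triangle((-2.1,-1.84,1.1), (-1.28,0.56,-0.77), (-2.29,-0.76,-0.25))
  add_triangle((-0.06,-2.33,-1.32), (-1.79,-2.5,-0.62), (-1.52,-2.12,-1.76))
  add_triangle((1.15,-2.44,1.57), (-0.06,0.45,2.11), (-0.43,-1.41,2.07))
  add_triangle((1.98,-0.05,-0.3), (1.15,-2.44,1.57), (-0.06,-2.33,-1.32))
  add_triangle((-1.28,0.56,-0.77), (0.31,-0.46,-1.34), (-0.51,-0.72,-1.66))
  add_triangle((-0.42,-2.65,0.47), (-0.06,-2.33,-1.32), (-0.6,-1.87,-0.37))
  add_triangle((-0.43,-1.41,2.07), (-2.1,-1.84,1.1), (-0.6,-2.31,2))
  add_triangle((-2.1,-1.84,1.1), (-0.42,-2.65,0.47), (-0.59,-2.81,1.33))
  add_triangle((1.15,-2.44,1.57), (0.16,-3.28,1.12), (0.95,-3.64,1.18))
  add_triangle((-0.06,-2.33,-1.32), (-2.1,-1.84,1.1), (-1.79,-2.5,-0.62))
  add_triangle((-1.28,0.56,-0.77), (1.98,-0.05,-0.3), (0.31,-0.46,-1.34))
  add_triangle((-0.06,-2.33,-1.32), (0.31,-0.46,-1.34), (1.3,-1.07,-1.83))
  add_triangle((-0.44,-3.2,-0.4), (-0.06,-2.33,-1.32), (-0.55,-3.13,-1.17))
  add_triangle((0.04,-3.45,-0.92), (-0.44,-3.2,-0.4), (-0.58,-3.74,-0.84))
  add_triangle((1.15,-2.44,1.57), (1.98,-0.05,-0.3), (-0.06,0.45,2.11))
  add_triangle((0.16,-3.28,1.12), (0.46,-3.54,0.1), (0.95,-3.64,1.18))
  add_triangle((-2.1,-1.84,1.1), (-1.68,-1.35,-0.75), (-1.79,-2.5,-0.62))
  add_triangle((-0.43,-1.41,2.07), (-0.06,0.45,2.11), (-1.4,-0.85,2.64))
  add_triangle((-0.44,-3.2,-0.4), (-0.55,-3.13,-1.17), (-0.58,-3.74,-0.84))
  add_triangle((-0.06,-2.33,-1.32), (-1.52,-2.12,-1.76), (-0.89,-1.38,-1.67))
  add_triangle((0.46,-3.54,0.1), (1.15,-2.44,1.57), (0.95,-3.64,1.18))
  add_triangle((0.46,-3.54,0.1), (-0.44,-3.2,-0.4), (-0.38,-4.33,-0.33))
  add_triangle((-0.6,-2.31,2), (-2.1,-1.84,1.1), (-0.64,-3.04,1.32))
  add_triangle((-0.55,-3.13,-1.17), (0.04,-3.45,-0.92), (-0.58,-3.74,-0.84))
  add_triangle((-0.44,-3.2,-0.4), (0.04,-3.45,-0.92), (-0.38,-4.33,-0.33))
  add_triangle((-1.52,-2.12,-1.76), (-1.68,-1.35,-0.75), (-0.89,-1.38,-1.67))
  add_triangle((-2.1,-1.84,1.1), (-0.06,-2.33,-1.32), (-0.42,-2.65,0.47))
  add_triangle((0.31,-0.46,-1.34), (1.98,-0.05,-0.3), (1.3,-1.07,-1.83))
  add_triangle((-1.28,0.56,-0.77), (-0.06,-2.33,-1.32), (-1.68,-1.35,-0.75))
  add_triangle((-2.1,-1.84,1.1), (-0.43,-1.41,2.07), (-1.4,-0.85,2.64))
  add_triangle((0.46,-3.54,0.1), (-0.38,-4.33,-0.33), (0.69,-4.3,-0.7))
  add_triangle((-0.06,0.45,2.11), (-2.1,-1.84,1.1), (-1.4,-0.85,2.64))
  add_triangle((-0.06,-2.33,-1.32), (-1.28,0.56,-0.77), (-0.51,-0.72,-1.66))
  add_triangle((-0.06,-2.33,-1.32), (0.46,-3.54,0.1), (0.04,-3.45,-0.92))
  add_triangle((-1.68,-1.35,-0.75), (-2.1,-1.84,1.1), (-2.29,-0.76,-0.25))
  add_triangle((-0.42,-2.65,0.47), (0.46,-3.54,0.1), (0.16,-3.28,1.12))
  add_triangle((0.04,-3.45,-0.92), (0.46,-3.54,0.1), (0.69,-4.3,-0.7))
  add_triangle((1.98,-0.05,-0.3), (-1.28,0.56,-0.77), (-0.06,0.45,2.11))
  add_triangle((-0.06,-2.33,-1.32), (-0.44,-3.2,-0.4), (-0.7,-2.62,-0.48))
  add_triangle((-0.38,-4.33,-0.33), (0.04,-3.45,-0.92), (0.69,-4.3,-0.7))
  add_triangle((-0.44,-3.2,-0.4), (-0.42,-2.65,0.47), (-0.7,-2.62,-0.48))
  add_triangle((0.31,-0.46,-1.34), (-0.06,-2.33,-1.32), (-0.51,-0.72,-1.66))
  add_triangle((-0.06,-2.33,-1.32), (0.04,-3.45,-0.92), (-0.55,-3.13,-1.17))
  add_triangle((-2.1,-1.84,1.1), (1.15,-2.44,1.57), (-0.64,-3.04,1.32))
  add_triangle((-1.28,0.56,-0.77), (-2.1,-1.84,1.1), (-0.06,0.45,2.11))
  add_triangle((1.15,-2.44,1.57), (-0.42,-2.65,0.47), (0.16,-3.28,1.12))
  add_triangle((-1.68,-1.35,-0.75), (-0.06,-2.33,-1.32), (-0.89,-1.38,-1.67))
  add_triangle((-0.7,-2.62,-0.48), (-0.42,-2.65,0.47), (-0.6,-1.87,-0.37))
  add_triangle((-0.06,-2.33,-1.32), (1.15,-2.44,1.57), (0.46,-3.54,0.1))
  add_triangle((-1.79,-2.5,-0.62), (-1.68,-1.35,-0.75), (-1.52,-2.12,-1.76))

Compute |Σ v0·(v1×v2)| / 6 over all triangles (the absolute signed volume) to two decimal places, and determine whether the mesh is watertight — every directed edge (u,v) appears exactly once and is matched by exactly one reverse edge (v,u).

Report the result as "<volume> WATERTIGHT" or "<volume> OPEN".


24.04 OPEN

Per-triangle v0·(v1×v2)/6:
  t1: +0.4207
  t2: +0.8698
  t3: +0.6371
  t4: +0.4036
  t5: +0.5699
  t6: +0.0459
  t7: +0.5115
  t8: +0.2247
  t9: +0.8277
  t10: +1.1400
  t11: +2.3995
  t12: +0.2135
  t13: -0.3283
  t14: +0.5424
  t15: +0.6148
  t16: +0.3466
  t17: +0.8009
  t18: +0.3690
  t19: +0.4035
  t20: -0.1738
  t21: +0.1193
  t22: +1.9297
  t23: +0.4583
  t24: +0.5980
  t25: +0.6782
  t26: -0.0035
  t27: +0.3200
  t28: +0.1069
  t29: -0.0444
  t30: +0.8478
  t31: +0.1732
  t32: +0.1141
  t33: +0.1189
  t34: +1.2787
  t35: +0.1989
  t36: +0.7021
  t37: +0.9327
  t38: +0.4919
  t39: +0.0614
  t40: +0.4219
  t41: +0.1161
  t42: +0.6492
  t43: +0.4012
  t44: -0.2767
  t45: +0.5085
  t46: +0.2076
  t47: +0.4140
  t48: +0.1497
  t49: +0.3625
  t50: +0.2188
  t51: -0.6968
  t52: +1.4767
  t53: -0.0239
  t54: -0.5724
  t55: +0.0384
  t56: +0.3598
  t57: +0.3665
Σ = +24.0423 → |volume| = 24.04

Directed edges: 171 total; 3 unmatched, e.g. (-0.06,-2.33,-1.32)→(1.98,-0.05,-0.3) → open.


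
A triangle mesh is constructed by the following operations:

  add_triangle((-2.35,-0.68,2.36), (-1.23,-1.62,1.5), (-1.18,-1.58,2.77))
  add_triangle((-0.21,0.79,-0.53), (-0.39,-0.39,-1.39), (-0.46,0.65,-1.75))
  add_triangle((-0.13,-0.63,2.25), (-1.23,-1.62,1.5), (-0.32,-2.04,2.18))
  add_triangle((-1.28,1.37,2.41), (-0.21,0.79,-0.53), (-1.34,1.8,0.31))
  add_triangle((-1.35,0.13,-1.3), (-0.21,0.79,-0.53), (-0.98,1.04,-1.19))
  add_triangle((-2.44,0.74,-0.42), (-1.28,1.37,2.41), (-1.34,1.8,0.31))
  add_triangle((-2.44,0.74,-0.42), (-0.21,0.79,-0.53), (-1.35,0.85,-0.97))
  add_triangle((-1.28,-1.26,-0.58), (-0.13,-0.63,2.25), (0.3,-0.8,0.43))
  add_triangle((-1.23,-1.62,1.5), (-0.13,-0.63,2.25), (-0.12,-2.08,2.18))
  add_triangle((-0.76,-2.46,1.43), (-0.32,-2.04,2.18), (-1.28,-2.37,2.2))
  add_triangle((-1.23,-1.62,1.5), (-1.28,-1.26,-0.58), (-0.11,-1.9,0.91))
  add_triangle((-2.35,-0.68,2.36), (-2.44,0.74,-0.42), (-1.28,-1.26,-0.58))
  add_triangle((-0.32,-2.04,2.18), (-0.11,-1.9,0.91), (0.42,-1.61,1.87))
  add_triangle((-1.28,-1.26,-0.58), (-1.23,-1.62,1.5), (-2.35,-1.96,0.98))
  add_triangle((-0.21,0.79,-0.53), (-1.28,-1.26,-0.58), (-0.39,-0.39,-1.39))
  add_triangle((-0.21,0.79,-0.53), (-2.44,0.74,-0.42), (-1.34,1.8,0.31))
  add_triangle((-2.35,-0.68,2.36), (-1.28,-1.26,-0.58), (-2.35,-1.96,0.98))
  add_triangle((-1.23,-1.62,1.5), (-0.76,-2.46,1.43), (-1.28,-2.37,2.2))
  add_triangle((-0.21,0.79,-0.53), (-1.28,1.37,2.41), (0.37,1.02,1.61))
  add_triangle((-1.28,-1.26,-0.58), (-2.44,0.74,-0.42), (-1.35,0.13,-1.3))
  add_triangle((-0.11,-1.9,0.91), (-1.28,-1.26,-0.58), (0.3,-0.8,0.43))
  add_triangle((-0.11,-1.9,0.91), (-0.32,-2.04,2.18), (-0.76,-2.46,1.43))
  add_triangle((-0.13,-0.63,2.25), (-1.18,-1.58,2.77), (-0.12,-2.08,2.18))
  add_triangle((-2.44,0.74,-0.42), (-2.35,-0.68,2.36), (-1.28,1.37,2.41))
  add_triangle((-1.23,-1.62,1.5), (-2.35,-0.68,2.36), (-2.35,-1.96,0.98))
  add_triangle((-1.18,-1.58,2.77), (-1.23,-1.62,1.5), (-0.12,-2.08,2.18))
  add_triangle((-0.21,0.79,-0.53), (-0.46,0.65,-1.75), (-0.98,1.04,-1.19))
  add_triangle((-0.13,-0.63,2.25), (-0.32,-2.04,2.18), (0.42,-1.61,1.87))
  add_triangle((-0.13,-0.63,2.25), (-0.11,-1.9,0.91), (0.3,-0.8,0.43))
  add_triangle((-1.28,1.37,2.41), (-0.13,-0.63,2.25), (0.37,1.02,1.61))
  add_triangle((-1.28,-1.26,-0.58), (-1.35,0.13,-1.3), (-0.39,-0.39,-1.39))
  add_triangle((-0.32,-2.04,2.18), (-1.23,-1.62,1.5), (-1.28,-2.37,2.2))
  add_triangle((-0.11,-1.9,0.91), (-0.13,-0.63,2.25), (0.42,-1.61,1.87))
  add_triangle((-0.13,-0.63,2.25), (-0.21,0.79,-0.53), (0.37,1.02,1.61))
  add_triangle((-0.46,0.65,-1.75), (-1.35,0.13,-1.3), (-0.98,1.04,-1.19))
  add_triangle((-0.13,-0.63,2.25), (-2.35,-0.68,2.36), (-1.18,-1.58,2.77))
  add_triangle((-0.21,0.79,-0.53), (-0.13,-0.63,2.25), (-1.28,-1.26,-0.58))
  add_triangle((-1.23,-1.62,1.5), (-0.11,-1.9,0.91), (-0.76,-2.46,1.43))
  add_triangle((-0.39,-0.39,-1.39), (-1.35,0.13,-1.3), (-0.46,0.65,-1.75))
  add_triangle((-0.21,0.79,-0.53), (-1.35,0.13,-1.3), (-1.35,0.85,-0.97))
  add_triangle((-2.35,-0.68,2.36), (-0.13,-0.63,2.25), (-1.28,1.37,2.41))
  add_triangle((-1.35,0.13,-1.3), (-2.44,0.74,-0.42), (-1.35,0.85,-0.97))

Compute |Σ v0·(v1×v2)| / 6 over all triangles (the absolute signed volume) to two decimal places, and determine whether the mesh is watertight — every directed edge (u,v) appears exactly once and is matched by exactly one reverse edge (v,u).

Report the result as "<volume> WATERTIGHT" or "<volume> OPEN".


16.34 WATERTIGHT

Per-triangle v0·(v1×v2)/6:
  t1: +0.6563
  t2: -0.0229
  t3: +0.5256
  t4: +0.1946
  t5: -0.0271
  t6: +1.2748
  t7: +0.1294
  t8: -0.5080
  t9: -0.6328
  t10: +0.3279
  t11: +0.7026
  t12: +2.0567
  t13: +0.2658
  t14: +0.3336
  t15: -0.2585
  t16: +0.4396
  t17: +0.4544
  t18: +0.1206
  t19: +0.5577
  t20: +0.6747
  t21: +0.1119
  t22: +0.2192
  t23: +0.5639
  t24: +2.5935
  t25: +0.8160
  t26: +0.5136
  t27: +0.1031
  t28: +0.3621
  t29: +0.2150
  t30: +0.9842
  t31: +0.3785
  t32: +0.0390
  t33: -0.3492
  t34: -0.2441
  t35: +0.2445
  t36: +0.6604
  t37: -0.4444
  t38: -0.0510
  t39: +0.2640
  t40: +0.1103
  t41: +1.7056
  t42: +0.2751
Σ = +16.3360 → |volume| = 16.34

Directed edges: 126 total, each appears once with its reverse present → watertight.


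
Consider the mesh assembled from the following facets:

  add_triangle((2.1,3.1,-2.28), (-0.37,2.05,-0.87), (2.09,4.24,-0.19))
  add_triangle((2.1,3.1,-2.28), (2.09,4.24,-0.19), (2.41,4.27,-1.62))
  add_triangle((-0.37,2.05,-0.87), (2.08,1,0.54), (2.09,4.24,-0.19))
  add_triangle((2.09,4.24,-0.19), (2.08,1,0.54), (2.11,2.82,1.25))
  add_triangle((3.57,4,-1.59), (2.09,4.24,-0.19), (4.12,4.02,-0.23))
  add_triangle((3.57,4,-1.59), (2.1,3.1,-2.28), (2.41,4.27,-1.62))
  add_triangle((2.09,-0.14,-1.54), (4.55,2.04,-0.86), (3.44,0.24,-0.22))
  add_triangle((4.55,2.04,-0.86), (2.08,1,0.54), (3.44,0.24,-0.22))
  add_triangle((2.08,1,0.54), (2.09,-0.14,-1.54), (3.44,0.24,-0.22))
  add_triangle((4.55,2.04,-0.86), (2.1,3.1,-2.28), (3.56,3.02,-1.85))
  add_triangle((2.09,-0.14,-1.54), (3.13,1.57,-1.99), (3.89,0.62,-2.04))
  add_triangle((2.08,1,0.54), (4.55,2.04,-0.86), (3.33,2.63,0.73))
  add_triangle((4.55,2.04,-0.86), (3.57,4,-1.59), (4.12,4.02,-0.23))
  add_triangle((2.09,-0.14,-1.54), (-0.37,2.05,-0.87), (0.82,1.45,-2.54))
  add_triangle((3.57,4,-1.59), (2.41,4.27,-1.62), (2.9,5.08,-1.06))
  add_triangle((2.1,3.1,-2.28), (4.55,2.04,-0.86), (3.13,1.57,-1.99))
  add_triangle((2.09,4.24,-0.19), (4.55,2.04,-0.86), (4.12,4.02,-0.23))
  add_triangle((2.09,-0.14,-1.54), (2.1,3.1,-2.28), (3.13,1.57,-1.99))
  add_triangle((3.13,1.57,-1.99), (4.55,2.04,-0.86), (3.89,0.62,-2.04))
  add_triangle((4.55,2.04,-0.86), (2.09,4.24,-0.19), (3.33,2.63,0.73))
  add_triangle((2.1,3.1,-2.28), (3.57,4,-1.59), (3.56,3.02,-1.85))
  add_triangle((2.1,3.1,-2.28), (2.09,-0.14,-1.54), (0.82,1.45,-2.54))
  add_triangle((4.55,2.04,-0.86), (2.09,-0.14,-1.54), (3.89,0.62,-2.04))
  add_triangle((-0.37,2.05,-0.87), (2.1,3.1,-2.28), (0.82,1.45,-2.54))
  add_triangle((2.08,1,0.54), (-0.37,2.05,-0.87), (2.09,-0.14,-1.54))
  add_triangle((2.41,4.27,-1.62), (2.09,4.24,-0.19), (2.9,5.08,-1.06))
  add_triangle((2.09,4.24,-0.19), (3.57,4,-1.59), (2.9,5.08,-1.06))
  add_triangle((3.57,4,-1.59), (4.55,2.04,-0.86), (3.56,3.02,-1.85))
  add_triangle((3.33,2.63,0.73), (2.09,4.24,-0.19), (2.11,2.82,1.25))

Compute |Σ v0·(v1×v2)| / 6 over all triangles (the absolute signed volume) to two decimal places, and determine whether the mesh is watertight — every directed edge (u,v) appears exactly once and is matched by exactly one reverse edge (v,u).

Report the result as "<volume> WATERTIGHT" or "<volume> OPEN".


21.62 OPEN

Per-triangle v0·(v1×v2)/6:
  t1: +2.4032
  t2: -0.1156
  t3: -0.3022
  t4: -1.2461
  t5: +2.0756
  t6: +1.0130
  t7: +1.4821
  t8: +0.9436
  t9: -0.5790
  t10: +0.1065
  t11: +0.4152
  t12: +0.7351
  t13: +2.5064
  t14: -0.7666
  t15: +0.8117
  t16: +2.0510
  t17: -1.0366
  t18: +0.8112
  t19: +1.3569
  t20: +3.2282
  t21: +0.8927
  t22: +1.8011
  t23: +0.0897
  t24: +1.3924
  t25: -1.9156
  t26: +0.2202
  t27: +0.5454
  t28: +1.1536
  t29: +1.5466
Σ = +21.6197 → |volume| = 21.62

Directed edges: 87 total; 3 unmatched, e.g. (2.08,1,0.54)→(2.11,2.82,1.25) → open.


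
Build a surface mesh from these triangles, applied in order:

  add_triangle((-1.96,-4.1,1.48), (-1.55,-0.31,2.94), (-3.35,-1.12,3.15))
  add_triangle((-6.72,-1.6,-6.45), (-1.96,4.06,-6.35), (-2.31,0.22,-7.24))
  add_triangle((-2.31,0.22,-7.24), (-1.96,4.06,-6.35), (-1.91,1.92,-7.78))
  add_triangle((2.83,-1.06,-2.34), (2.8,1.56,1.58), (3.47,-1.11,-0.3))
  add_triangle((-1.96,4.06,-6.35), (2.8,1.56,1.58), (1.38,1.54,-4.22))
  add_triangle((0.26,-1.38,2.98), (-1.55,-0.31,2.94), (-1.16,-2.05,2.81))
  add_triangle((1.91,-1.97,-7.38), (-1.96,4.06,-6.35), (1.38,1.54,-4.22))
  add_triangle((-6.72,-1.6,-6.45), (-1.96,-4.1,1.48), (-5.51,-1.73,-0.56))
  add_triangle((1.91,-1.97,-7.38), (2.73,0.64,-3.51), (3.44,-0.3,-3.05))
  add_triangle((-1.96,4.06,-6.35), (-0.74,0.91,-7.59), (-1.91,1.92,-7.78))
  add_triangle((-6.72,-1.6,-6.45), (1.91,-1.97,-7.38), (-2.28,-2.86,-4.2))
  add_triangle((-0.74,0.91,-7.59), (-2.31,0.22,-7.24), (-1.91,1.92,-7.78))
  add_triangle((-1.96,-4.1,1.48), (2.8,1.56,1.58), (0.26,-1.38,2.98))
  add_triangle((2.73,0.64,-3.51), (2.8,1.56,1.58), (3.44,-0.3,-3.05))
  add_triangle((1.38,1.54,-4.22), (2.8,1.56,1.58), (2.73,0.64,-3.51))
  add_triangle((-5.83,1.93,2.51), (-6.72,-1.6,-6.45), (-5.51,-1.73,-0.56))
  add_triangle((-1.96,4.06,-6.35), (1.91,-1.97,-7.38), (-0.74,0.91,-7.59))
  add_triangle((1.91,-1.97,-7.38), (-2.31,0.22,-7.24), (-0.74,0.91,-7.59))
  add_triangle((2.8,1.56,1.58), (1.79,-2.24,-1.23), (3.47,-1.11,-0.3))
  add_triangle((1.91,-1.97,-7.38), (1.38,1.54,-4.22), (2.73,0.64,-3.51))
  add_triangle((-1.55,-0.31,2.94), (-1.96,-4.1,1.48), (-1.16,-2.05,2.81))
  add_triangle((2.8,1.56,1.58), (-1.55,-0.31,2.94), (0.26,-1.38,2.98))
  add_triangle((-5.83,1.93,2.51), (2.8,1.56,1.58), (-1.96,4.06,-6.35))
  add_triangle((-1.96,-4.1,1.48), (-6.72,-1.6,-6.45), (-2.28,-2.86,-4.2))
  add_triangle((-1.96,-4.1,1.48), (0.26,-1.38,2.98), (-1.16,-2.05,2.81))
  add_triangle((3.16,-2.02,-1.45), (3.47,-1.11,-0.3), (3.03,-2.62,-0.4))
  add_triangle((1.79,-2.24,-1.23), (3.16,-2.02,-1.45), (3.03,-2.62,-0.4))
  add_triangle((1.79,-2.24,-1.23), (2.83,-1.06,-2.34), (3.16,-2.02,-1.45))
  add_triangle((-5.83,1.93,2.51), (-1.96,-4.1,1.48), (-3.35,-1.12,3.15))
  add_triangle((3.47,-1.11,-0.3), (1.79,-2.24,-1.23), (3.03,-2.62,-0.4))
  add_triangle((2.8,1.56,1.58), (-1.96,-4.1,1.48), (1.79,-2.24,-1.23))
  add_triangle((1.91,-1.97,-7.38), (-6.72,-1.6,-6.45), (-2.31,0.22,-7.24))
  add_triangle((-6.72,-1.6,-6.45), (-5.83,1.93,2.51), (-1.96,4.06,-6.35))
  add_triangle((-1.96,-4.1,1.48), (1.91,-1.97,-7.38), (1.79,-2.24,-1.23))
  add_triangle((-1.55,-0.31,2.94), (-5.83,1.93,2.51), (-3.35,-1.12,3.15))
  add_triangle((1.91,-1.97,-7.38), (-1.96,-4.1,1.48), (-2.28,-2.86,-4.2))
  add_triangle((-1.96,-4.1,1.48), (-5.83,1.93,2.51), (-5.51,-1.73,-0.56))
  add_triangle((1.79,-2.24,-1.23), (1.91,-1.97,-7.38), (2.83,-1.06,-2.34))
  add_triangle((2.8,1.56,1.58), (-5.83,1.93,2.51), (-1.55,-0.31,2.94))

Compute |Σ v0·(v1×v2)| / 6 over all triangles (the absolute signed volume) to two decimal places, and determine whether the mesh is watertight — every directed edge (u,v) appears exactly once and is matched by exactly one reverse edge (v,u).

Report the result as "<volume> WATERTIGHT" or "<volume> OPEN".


Per-triangle v0·(v1×v2)/6:
  t1: +2.8092
  t2: +21.6111
  t3: +2.5363
  t4: +2.8127
  t5: +10.1311
  t6: +1.4056
  t7: +13.8559
  t8: +17.6684
  t9: +3.9893
  t10: +3.1303
  t11: +18.4473
  t12: +2.9472
  t13: +2.1370
  t14: +3.1722
  t15: +3.8726
  t16: +21.3685
  t17: +6.1301
  t18: +7.9487
  t19: +0.2300
  t20: +5.4161
  t21: +1.6350
  t22: +3.4464
  t23: +26.6162
  t24: +16.9090
  t25: +1.6062
  t26: +1.0429
  t27: +0.7185
  t28: +0.7622
  t29: +6.5021
  t30: -0.8934
  t31: +7.0512
  t32: +21.5861
  t33: +57.7022
  t34: +11.8447
  t35: +3.5564
  t36: +15.2431
  t37: +15.7271
  t38: +4.4422
  t39: +7.7197
Σ = +354.8375 → |volume| = 354.84

Directed edges: 117 total; 7 unmatched, e.g. (2.83,-1.06,-2.34)→(2.8,1.56,1.58) → open.

354.84 OPEN


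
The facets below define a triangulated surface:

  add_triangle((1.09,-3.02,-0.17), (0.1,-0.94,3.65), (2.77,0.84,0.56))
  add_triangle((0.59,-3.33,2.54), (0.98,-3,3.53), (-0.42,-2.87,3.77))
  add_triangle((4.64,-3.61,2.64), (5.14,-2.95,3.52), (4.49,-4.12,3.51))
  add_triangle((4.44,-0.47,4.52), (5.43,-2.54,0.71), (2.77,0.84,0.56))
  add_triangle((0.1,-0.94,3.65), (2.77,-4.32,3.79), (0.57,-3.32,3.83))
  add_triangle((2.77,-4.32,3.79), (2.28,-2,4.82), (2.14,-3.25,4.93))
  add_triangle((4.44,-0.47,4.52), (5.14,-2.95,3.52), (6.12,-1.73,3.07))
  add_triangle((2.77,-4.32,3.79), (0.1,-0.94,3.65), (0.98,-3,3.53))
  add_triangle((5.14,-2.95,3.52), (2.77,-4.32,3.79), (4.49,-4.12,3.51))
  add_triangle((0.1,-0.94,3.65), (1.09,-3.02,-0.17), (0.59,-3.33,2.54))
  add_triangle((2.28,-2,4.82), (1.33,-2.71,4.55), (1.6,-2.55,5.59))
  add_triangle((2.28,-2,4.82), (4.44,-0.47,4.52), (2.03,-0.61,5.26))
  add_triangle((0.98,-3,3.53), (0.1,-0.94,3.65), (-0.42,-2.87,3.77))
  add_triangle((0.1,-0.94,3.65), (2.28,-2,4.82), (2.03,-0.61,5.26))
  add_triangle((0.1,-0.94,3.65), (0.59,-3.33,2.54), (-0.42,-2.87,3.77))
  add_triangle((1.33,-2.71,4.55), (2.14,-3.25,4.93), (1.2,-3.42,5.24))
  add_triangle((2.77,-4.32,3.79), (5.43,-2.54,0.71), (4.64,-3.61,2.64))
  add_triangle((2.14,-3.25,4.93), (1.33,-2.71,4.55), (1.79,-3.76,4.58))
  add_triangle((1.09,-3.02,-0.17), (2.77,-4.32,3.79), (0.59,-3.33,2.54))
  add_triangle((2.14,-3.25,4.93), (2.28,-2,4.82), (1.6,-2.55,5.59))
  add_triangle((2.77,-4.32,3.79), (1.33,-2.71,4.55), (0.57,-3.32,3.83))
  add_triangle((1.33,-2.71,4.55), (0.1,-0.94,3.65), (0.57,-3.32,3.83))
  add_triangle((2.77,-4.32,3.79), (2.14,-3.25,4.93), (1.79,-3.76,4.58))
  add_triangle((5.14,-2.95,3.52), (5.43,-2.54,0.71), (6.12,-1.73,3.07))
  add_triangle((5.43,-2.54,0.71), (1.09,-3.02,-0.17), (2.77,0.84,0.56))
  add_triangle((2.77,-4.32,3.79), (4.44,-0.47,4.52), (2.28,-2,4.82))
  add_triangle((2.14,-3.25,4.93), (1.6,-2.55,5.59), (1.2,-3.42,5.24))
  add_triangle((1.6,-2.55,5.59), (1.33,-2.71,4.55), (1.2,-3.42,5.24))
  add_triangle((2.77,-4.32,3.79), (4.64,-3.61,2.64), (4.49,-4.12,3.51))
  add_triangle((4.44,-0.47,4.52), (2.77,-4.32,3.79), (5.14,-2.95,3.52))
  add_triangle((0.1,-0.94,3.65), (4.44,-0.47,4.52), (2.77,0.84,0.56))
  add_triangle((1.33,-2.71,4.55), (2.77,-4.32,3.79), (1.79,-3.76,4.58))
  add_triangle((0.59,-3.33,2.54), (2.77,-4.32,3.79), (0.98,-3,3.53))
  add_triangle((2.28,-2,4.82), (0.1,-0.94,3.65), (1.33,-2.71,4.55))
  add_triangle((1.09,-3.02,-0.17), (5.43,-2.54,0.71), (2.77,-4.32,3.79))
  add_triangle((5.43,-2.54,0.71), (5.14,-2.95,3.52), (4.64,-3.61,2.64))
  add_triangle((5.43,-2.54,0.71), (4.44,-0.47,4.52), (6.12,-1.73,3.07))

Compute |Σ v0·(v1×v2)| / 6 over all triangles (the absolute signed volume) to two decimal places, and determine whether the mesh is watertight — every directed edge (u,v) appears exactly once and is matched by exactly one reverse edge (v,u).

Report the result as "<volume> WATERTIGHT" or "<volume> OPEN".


55.92 OPEN

Per-triangle v0·(v1×v2)/6:
  t1: -5.7895
  t2: +1.0334
  t3: +1.0636
  t4: +7.3266
  t5: -2.8389
  t6: +1.3693
  t7: +4.2550
  t8: +1.5945
  t9: +1.4846
  t10: -0.8120
  t11: -0.5373
  t12: +3.4253
  t13: +1.6861
  t14: +1.8434
  t15: -1.4530
  t16: -0.2374
  t17: +1.0994
  t18: +0.4397
  t19: +2.9044
  t20: +0.9747
  t21: +2.1690
  t22: +1.2760
  t23: +0.9811
  t24: +4.0404
  t25: +0.1547
  t26: +6.1838
  t27: +0.9789
  t28: -0.2038
  t29: +0.5264
  t30: +6.8304
  t31: +1.4212
  t32: -0.5952
  t33: +1.2583
  t34: +1.4536
  t35: +8.6422
  t36: +2.7061
  t37: -0.7377
Σ = +55.9172 → |volume| = 55.92

Directed edges: 111 total; 3 unmatched, e.g. (4.44,-0.47,4.52)→(2.03,-0.61,5.26) → open.


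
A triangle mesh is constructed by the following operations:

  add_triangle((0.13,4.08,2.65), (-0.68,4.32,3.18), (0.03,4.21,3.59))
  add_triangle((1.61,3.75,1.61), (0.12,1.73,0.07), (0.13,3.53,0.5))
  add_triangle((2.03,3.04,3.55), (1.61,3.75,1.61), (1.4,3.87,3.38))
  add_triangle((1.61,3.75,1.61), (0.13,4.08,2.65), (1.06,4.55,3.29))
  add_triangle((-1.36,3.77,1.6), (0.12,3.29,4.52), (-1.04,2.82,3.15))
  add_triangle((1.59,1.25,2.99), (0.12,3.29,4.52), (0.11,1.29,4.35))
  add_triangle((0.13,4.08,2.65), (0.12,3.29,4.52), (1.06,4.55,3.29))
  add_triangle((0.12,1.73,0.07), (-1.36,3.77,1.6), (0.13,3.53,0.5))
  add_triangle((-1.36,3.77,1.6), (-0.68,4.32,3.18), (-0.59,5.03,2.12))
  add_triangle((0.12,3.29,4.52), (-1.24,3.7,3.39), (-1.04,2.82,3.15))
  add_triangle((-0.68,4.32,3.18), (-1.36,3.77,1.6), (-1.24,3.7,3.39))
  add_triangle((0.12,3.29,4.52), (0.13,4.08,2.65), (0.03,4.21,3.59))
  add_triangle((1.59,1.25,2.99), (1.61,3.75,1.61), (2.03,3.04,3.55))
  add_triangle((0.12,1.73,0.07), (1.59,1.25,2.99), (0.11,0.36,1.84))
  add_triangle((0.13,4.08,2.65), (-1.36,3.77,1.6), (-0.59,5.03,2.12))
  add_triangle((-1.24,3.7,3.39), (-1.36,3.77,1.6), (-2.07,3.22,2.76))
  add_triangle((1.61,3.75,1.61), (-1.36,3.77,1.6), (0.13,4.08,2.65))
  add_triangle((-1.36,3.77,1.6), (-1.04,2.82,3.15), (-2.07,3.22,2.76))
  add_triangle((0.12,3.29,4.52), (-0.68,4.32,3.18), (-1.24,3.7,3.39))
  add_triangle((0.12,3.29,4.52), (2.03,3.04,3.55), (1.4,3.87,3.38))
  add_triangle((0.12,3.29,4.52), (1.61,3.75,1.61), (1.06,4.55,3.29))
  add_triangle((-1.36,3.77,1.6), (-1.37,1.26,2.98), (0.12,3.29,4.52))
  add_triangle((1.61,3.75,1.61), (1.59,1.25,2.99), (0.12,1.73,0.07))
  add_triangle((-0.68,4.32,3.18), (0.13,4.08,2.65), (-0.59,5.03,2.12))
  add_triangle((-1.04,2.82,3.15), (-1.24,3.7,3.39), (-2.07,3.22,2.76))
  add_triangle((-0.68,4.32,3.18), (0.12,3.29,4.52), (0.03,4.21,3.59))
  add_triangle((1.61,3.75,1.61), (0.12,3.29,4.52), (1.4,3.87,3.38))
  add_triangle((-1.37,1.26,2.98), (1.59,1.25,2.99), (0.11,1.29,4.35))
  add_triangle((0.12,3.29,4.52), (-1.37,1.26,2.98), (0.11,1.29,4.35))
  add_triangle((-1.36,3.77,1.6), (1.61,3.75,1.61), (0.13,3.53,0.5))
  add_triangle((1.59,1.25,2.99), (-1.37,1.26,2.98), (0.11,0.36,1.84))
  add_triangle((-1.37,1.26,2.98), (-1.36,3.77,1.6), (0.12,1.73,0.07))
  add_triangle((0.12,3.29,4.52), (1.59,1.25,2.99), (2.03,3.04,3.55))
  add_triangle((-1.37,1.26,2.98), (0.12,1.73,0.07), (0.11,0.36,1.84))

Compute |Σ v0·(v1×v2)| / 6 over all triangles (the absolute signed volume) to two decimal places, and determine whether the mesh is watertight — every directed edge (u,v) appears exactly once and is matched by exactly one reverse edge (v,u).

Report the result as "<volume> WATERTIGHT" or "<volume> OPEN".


21.77 WATERTIGHT

Per-triangle v0·(v1×v2)/6:
  t1: +0.4492
  t2: +0.1873
  t3: +1.1454
  t4: +0.8530
  t5: -1.6484
  t6: +2.1390
  t7: +1.4794
  t8: +0.1191
  t9: +1.0442
  t10: +0.5151
  t11: +0.9242
  t12: +0.1776
  t13: +0.3664
  t14: -0.7192
  t15: -0.7215
  t16: +1.1216
  t17: +1.6912
  t18: -1.0950
  t19: +1.2995
  t20: +1.6057
  t21: +0.6556
  t22: +3.8047
  t23: -0.5120
  t24: +0.8286
  t25: +0.3571
  t26: +0.8210
  t27: +0.8803
  t28: -0.7938
  t29: +2.0445
  t30: +1.8745
  t31: +0.6087
  t32: -0.7612
  t33: +1.8698
  t34: -0.8389
Σ = +21.7727 → |volume| = 21.77

Directed edges: 102 total, each appears once with its reverse present → watertight.
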